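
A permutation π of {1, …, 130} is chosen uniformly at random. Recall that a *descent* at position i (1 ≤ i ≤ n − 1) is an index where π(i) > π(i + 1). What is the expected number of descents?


Write X = Σ X_I over i = 1, …, 129, with X_I the indicator of one descent.
There are 129 indicators.
For each fixed i, the pair (π(i), π(i+1)) is a uniformly random ordered pair of distinct values from {1, …, 130}; by symmetry P[π(i) > π(i+1)] = 1/2.
By linearity: E[X] = 129 · (1/2) = (130 − 1) · (1/2) = 129/2 ≈ 64.500.

E[X] = 129/2 = 64.500.


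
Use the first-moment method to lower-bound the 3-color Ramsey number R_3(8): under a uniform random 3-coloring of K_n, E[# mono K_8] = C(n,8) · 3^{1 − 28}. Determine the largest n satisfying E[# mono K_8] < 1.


We need C(n, 8) · 3^{1 − 28} < 1, i.e. C(n, 8) < 3^{28 − 1} = 7625597484987.
Check values of n near the boundary:
  n = 150: C(150, 8) = 5257211409450; 5257211409450 < 7625597484987? YES
  n = 151: C(151, 8) = 5551321138650; 5551321138650 < 7625597484987? YES
  n = 152: C(152, 8) = 5859727868575; 5859727868575 < 7625597484987? YES
  n = 153: C(153, 8) = 6183023199255; 6183023199255 < 7625597484987? YES
  n = 154: C(154, 8) = 6521818990995; 6521818990995 < 7625597484987? YES
  n = 155: C(155, 8) = 6876747915675; 6876747915675 < 7625597484987? YES
  n = 156: C(156, 8) = 7248464019225; 7248464019225 < 7625597484987? YES
  n = 157: C(157, 8) = 7637643295425; 7637643295425 < 7625597484987? NO
The largest n with C(n, 8) < 7625597484987 is n = 156 (where E[X] = 805384891025/847288609443 ≈ 0.950544). Hence R_3(8) > 156, i.e. R_3(8) ≥ 157.

Largest n = 156; hence R_3(8) > 156.


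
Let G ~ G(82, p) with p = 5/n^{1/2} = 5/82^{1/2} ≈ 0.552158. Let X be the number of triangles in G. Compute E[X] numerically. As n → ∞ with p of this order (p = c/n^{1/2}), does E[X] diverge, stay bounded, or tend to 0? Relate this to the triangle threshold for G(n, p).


Number of potential triangles: C(82, 3) = 88560.
Each occurs with probability p³ ≈ (0.552158)³ ≈ 1.68340741e-01.
By linearity: E[X] = C(82, 3)·p³ ≈ 88560 · 1.68340741e-01 ≈ 14908.256020.
Since α = 1/2 < 1, p = c/n^{1/2} ≫ 1/n is above the triangle threshold p ~ 1/n. Asymptotically E[X] ~ (c³/6)·n^{3(1−α)} = (5³/6)·n^{1.5} → ∞; triangles are abundant w.h.p.

E[X] ≈ 14908.256020; in regime p = Θ(1/n^{1/2}) E[X] diverges (above the triangle threshold p ~ 1/n).


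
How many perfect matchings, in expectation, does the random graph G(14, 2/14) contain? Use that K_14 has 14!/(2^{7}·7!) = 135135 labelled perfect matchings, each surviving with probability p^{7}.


K_14 has 14!/(2^{7}·7!) = 135135 labelled perfect matchings.
For each such perfect matching H, let X_H = 1 if all 7 edges of H are present in G. Then P[X_H = 1] = p^{7} = (1/7)^{7} = 1/823543.
Summing the indicators: E[X] = Σ_H E[X_H] = 135135 · p^{7} = 135135 · 1/823543 = 19305/117649.
Numerically: E[X] ≈ 0.1641.

E[X] = 135135 · (1/7)^{7} = 19305/117649 ≈ 0.1641.


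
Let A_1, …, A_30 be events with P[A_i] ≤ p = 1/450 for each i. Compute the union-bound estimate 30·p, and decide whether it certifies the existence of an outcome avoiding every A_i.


Union bound: P[∪_{i=1}^{30} A_i] ≤ Σ_i P[A_i] ≤ 30·p = 30·(1/450) = 1/15.
Numerically: 1/15 ≈ 0.066667.
Is 1/15 < 1? YES.
Since P[∪ A_i] ≤ 1/15 < 1, the complement has P[∩ A_i^c] ≥ 1 − 1/15 = 14/15 > 0, so some outcome avoids every A_i.

30·p = 1/15 ≈ 0.066667; existence CERTIFIED by the union bound.


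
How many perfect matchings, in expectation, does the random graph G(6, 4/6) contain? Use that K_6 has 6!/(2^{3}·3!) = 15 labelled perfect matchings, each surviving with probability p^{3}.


K_6 has 6!/(2^{3}·3!) = 15 labelled perfect matchings.
For each such perfect matching H, let X_H = 1 if all 3 edges of H are present in G. Then P[X_H = 1] = p^{3} = (2/3)^{3} = 8/27.
By linearity of expectation: E[X] = Σ_H E[X_H] = 15 · p^{3} = 15 · 8/27 = 40/9.
Numerically: E[X] ≈ 4.44.

E[X] = 15 · (2/3)^{3} = 40/9 ≈ 4.44.


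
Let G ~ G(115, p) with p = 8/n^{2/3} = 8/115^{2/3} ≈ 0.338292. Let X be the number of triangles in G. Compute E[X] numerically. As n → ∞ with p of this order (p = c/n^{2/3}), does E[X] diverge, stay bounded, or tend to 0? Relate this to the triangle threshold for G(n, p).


Number of potential triangles: C(115, 3) = 246905.
Each occurs with probability p³ ≈ (0.338292)³ ≈ 3.87145558e-02.
By linearity: E[X] = C(115, 3)·p³ ≈ 246905 · 3.87145558e-02 ≈ 9558.817391.
Since α = 2/3 < 1, p = c/n^{2/3} ≫ 1/n is above the triangle threshold p ~ 1/n. Asymptotically E[X] ~ (c³/6)·n^{3(1−α)} = (8³/6)·n^{1} → ∞; triangles are abundant w.h.p.

E[X] ≈ 9558.817391; in regime p = Θ(1/n^{2/3}) E[X] diverges (above the triangle threshold p ~ 1/n).


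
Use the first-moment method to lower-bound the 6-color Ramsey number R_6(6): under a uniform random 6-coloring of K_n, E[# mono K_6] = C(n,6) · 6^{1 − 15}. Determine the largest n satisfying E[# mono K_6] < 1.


We need C(n, 6) · 6^{1 − 15} < 1, i.e. C(n, 6) < 6^{15 − 1} = 78364164096.
Check values of n near the boundary:
  n = 196: C(196, 6) = 72887293024; 72887293024 < 78364164096? YES
  n = 197: C(197, 6) = 75176946208; 75176946208 < 78364164096? YES
  n = 198: C(198, 6) = 77526225777; 77526225777 < 78364164096? YES
  n = 199: C(199, 6) = 79936367511; 79936367511 < 78364164096? NO
  n = 200: C(200, 6) = 82408626300; 82408626300 < 78364164096? NO
  n = 201: C(201, 6) = 84944276340; 84944276340 < 78364164096? NO
The largest n with C(n, 6) < 78364164096 is n = 198 (where E[X] = 25842075259/26121388032 ≈ 0.989). Hence R_6(6) > 198, i.e. R_6(6) ≥ 199.

Largest n = 198; hence R_6(6) > 198.


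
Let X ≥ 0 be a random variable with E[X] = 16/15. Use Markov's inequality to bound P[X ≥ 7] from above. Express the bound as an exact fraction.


μ = E[X] = 16/15, a = 7.
Markov: P[X ≥ 7] ≤ μ/a = (16/15)/7 = 16/105.
Numerically: ≈ 0.152.
(Since a = 7 > μ = 1.067, the bound 16/105 is < 1 and informative.)

P[X ≥ 7] ≤ 16/105 ≈ 0.152.


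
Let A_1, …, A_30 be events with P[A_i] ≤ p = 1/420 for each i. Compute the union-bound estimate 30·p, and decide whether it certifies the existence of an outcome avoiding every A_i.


Union bound: P[∪_{i=1}^{30} A_i] ≤ Σ_i P[A_i] ≤ 30·p = 30·(1/420) = 1/14.
Numerically: 1/14 ≈ 0.0714286.
Is 1/14 < 1? YES.
Since P[∪ A_i] ≤ 1/14 < 1, the complement has P[∩ A_i^c] ≥ 1 − 1/14 = 13/14 > 0, so some outcome avoids every A_i.

30·p = 1/14 ≈ 0.0714286; existence CERTIFIED by the union bound.


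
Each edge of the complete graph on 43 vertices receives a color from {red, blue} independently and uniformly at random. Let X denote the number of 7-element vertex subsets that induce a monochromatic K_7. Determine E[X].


Let X = Σ_S X_S over the C(43, 7) = 32224114 subsets S of size 7, where X_S = 1 if the K_7 on S is monochromatic.
For a fixed S, the K_7 on S has C(7, 2) = 21 edges. P[all 21 edges red] = (1/2)^21, and likewise for blue, so P[monochromatic] = 2·(1/2)^21 = 2^{1 − 21} = 1/1048576.
By linearity of expectation: E[X] = C(43, 7) · 2^{1 − 21} = 32224114 · 1/1048576 = 16112057/524288.
Numerically: E[X] ≈ 30.731310.

E[X] = C(43,7)·2^(1−C(7,2)) = 16112057/524288 ≈ 30.731310.


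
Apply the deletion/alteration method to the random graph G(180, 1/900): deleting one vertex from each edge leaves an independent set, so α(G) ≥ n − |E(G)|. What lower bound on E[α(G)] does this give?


E[|E(G)|] = C(180, 2)·p = 16110 · (1/900) = 179/10.
E[α(G)] ≥ n − E[|E(G)|] = 180 − 179/10 = 1621/10.
Numerically: ≈ 162.100.
(This is only a lower bound; the true E[α(G)] may be larger.)

E[α(G)] ≥ 1621/10 ≈ 162.100.


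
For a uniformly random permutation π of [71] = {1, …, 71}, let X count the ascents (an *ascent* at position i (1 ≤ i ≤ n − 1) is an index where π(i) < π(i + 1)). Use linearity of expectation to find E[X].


Write X = Σ X_I over i = 1, …, 70, with X_I the indicator of one ascent.
There are 70 indicators.
For each fixed i, the pair (π(i), π(i+1)) is a uniformly random ordered pair of distinct values from {1, …, 71}; by symmetry P[π(i) < π(i+1)] = 1/2.
By linearity: E[X] = 70 · (1/2) = (71 − 1) · (1/2) = 35 ≈ 35.0000.

E[X] = 35 = 35.0000.


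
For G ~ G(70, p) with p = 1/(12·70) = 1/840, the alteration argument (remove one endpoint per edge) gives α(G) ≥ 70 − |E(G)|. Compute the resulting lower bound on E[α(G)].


E[|E(G)|] = C(70, 2)·p = 2415 · (1/840) = 23/8.
E[α(G)] ≥ n − E[|E(G)|] = 70 − 23/8 = 537/8.
Numerically: ≈ 67.125000.
(This is only a lower bound; the true E[α(G)] may be larger.)

E[α(G)] ≥ 537/8 ≈ 67.125000.


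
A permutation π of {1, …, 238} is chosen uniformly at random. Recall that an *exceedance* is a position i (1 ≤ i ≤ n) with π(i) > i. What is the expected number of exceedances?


Write X = Σ_{i=1}^{238} X_i, where X_i = 1_{π(i) > i}.
For each fixed i, π(i) is uniform over {1, …, 238} (marginal of a uniform permutation), so P[π(i) > i] = (n − i)/n. Summing: Σ_{i=1}^{238} (n − i)/n = (0 + 1 + … + 237)/238 = 238(238 − 1)/(2·238) = (238 − 1)/2.
Hence E[X] = Σ_{i=1}^{238} (238 − i)/238 = 237/2 ≈ 118.5000.

E[X] = 237/2 = 118.5000.


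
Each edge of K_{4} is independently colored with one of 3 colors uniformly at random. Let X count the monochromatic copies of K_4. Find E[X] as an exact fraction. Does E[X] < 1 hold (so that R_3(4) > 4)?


E[X] = C(4, 4) · 3^{1 − 6} = 1 · 3^{−5} = 1/243.
As a reduced fraction: E[X] = 1/243 ≈ 0.0041152.
Is E[X] < 1? YES.
Since E[X] < 1, there exists a 3-coloring of K_{4} with no monochromatic K_4; hence R_3(4) > 4.

E[X] = 1/243 ≈ 0.0041152; E[X] < 1, so R_3(4) > 4.


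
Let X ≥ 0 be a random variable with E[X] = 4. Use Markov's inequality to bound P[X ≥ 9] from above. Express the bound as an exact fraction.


μ = E[X] = 4, a = 9.
Markov: P[X ≥ 9] ≤ μ/a = (4)/9 = 4/9.
Numerically: ≈ 0.4444.
(Since a = 9 > μ = 4.0000, the bound 4/9 is < 1 and informative.)

P[X ≥ 9] ≤ 4/9 ≈ 0.4444.


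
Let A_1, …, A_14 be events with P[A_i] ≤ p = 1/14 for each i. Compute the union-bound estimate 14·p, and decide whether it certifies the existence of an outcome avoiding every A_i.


Union bound: P[∪_{i=1}^{14} A_i] ≤ Σ_i P[A_i] ≤ 14·p = 14·(1/14) = 1.
Numerically: 1 ≈ 1.000.
Is 1 < 1? NO.
Since the bound 1 is ≥ 1, the union bound is uninformative here; it does NOT by itself certify existence.

14·p = 1 ≈ 1.000; existence NOT certified by the union bound.


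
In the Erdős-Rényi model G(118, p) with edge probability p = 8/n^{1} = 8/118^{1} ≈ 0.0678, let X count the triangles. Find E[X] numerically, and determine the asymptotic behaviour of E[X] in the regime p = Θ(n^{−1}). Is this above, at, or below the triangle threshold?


Number of potential triangles: C(118, 3) = 266916.
Each occurs with probability p³ ≈ (0.0678)³ ≈ 3.11619e-04.
By linearity: E[X] = C(118, 3)·p³ ≈ 266916 · 3.11619e-04 ≈ 83.176.
Here α = 1, so p = 8/n is exactly at the triangle threshold p ~ 1/n. Asymptotically E[X] → c³/6 = 8³/6 = 256/3 ≈ 85.333, a bounded constant. In this regime the triangle count is asymptotically Poisson(c³/6).

E[X] ≈ 83.176; in regime p = Θ(1/n^{1}) E[X] stays bounded (at the triangle threshold p ~ 1/n).


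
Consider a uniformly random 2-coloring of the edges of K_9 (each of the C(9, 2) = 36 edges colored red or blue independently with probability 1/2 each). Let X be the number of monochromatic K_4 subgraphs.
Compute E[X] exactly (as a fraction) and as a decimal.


Let X = Σ_S X_S over the C(9, 4) = 126 subsets S of size 4, where X_S = 1 if the K_4 on S is monochromatic.
For a fixed S, the K_4 on S has C(4, 2) = 6 edges. P[all 6 edges red] = (1/2)^6, and likewise for blue, so P[monochromatic] = 2·(1/2)^6 = 2^{1 − 6} = 1/32.
By linearity: E[X] = C(9, 4) · 2^{1 − 6} = 126 · 1/32 = 63/16.
Numerically: E[X] ≈ 3.938.

E[X] = C(9,4)·2^(1−C(4,2)) = 63/16 ≈ 3.938.


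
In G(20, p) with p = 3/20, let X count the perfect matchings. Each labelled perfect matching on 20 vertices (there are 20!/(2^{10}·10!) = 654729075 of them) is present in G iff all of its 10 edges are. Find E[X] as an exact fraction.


K_20 has 20!/(2^{10}·10!) = 654729075 labelled perfect matchings.
For each such perfect matching H, let X_H = 1 if all 10 edges of H are present in G. Then P[X_H = 1] = p^{10} = (3/20)^{10} = 59049/10240000000000.
By linearity: E[X] = Σ_H E[X_H] = 654729075 · p^{10} = 654729075 · 59049/10240000000000 = 1546443885987/409600000000.
Numerically: E[X] ≈ 3.7755.

E[X] = 654729075 · (3/20)^{10} = 1546443885987/409600000000 ≈ 3.7755.


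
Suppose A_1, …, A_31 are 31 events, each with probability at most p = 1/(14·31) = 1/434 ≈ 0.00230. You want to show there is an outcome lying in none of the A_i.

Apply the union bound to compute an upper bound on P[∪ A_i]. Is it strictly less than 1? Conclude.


Union bound: P[∪_{i=1}^{31} A_i] ≤ Σ_i P[A_i] ≤ 31·p = 31·(1/434) = 1/14.
Numerically: 1/14 ≈ 0.07143.
Is 1/14 < 1? YES.
Since P[∪ A_i] ≤ 1/14 < 1, the complement has P[∩ A_i^c] ≥ 1 − 1/14 = 13/14 > 0, so some outcome avoids every A_i.

31·p = 1/14 ≈ 0.07143; existence CERTIFIED by the union bound.


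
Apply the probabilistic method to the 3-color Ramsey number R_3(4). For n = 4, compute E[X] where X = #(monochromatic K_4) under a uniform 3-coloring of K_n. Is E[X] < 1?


E[X] = C(4, 4) · 3^{1 − 6} = 1 · 3^{−5} = 1/243.
As a reduced fraction: E[X] = 1/243 ≈ 0.0041.
Is E[X] < 1? YES.
Since E[X] < 1, there exists a 3-coloring of K_{4} with no monochromatic K_4; hence R_3(4) > 4.

E[X] = 1/243 ≈ 0.0041; E[X] < 1, so R_3(4) > 4.


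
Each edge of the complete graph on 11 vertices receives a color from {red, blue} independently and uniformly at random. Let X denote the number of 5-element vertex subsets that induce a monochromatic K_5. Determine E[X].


Let X = Σ_S X_S over the C(11, 5) = 462 subsets S of size 5, where X_S = 1 if the K_5 on S is monochromatic.
For a fixed S, the K_5 on S has C(5, 2) = 10 edges. P[all 10 edges red] = (1/2)^10, and likewise for blue, so P[monochromatic] = 2·(1/2)^10 = 2^{1 − 10} = 1/512.
By linearity of expectation: E[X] = C(11, 5) · 2^{1 − 10} = 462 · 1/512 = 231/256.
Numerically: E[X] ≈ 0.90234.

E[X] = C(11,5)·2^(1−C(5,2)) = 231/256 ≈ 0.90234.


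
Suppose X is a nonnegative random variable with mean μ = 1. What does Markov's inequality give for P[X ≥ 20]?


μ = E[X] = 1, a = 20.
Markov: P[X ≥ 20] ≤ μ/a = (1)/20 = 1/20.
Numerically: ≈ 0.050.
(Since a = 20 > μ = 1.000, the bound 1/20 is < 1 and informative.)

P[X ≥ 20] ≤ 1/20 ≈ 0.050.


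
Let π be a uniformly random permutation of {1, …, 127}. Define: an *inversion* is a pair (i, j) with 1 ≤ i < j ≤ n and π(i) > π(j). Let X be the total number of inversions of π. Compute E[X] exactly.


Write X = Σ X_I over the C(127, 2) = 8001 pairs i < j, with X_I the indicator of one inversion.
There are 8001 indicators.
For each fixed pair i < j, the values π(i) and π(j) are two distinct elements of {1, …, 127} in uniformly random order; by symmetry P[π(i) > π(j)] = 1/2.
By linearity: E[X] = 8001 · (1/2) = C(127, 2) · (1/2) = 8001/2 = 8001/2 ≈ 4000.5000.

E[X] = 8001/2 = 4000.5000.


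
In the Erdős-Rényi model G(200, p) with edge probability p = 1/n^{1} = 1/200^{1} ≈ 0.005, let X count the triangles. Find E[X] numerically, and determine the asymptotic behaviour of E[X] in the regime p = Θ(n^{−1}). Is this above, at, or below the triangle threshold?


Number of potential triangles: C(200, 3) = 1313400.
Each occurs with probability p³ ≈ (0.005)³ ≈ 1.25000000e-07.
By linearity: E[X] = C(200, 3)·p³ ≈ 1313400 · 1.25000000e-07 ≈ 0.164175.
Here α = 1, so p = 1/n is exactly at the triangle threshold p ~ 1/n. Asymptotically E[X] → c³/6 = 1³/6 = 1/6 ≈ 0.166667, a bounded constant. In this regime the triangle count is asymptotically Poisson(c³/6).

E[X] ≈ 0.164175; in regime p = Θ(1/n^{1}) E[X] stays bounded (at the triangle threshold p ~ 1/n).


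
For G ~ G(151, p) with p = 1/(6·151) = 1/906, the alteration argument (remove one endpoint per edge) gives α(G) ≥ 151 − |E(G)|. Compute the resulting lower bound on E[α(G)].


E[|E(G)|] = C(151, 2)·p = 11325 · (1/906) = 25/2.
E[α(G)] ≥ n − E[|E(G)|] = 151 − 25/2 = 277/2.
Numerically: ≈ 138.50000.
(This is only a lower bound; the true E[α(G)] may be larger.)

E[α(G)] ≥ 277/2 ≈ 138.50000.


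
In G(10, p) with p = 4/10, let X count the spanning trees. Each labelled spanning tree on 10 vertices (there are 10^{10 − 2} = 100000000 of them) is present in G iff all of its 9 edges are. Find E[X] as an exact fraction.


K_10 has 10^{10 − 2} = 100000000 labelled spanning trees.
For each such spanning tree H, let X_H = 1 if all 9 edges of H are present in G. Then P[X_H = 1] = p^{9} = (2/5)^{9} = 512/1953125.
By linearity of expectation: E[X] = Σ_H E[X_H] = 100000000 · p^{9} = 100000000 · 512/1953125 = 131072/5.
Numerically: E[X] ≈ 2.621e+04.

E[X] = 100000000 · (2/5)^{9} = 131072/5 ≈ 2.621e+04.


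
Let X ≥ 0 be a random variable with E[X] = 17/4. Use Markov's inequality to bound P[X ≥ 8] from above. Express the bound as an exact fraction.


μ = E[X] = 17/4, a = 8.
Markov: P[X ≥ 8] ≤ μ/a = (17/4)/8 = 17/32.
Numerically: ≈ 0.53125.
(Since a = 8 > μ = 4.25000, the bound 17/32 is < 1 and informative.)

P[X ≥ 8] ≤ 17/32 ≈ 0.53125.


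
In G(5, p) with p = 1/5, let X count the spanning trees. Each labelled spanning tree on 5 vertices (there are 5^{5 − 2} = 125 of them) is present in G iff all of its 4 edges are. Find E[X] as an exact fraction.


K_5 has 5^{5 − 2} = 125 labelled spanning trees.
For each such spanning tree H, let X_H = 1 if all 4 edges of H are present in G. Then P[X_H = 1] = p^{4} = (1/5)^{4} = 1/625.
By linearity of expectation: E[X] = Σ_H E[X_H] = 125 · p^{4} = 125 · 1/625 = 1/5.
Numerically: E[X] ≈ 0.2.

E[X] = 125 · (1/5)^{4} = 1/5 ≈ 0.2.


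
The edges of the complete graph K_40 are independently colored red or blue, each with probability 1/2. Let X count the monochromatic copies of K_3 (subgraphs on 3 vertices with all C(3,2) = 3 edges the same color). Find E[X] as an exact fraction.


Let X = Σ_S X_S over the C(40, 3) = 9880 subsets S of size 3, where X_S = 1 if the K_3 on S is monochromatic.
For a fixed S, the K_3 on S has C(3, 2) = 3 edges. P[all 3 edges red] = (1/2)^3, and likewise for blue, so P[monochromatic] = 2·(1/2)^3 = 2^{1 − 3} = 1/4.
Summing: E[X] = C(40, 3) · 2^{1 − 3} = 9880 · 1/4 = 2470.
Numerically: E[X] ≈ 2470.0000.

E[X] = C(40,3)·2^(1−C(3,2)) = 2470 ≈ 2470.0000.


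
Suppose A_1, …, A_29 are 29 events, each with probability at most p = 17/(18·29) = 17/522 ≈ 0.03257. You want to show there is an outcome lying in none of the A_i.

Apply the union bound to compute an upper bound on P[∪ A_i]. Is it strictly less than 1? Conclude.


Union bound: P[∪_{i=1}^{29} A_i] ≤ Σ_i P[A_i] ≤ 29·p = 29·(17/522) = 17/18.
Numerically: 17/18 ≈ 0.94444.
Is 17/18 < 1? YES.
Since P[∪ A_i] ≤ 17/18 < 1, the complement has P[∩ A_i^c] ≥ 1 − 17/18 = 1/18 > 0, so some outcome avoids every A_i.

29·p = 17/18 ≈ 0.94444; existence CERTIFIED by the union bound.


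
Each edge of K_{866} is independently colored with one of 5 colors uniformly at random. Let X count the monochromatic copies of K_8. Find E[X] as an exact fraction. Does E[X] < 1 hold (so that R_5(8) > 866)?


E[X] = C(866, 8) · 5^{1 − 28} = 7595214554331451620 · 5^{−27} = 7595214554331451620/7450580596923828125.
As a reduced fraction: E[X] = 1519042910866290324/1490116119384765625 ≈ 1.01941.
Is E[X] < 1? NO.
Since E[X] ≥ 1, the first-moment bound is inconclusive at n = 866; it does NOT by itself certify R_5(8) > 866.

E[X] = 1519042910866290324/1490116119384765625 ≈ 1.01941; E[X] ≥ 1; first-moment method inconclusive here.


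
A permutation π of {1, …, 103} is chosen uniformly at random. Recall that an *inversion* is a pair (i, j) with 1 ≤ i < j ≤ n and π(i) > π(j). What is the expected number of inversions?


Write X = Σ X_I over the C(103, 2) = 5253 pairs i < j, with X_I the indicator of one inversion.
There are 5253 indicators.
For each fixed pair i < j, the values π(i) and π(j) are two distinct elements of {1, …, 103} in uniformly random order; by symmetry P[π(i) > π(j)] = 1/2.
By linearity: E[X] = 5253 · (1/2) = C(103, 2) · (1/2) = 5253/2 = 5253/2 ≈ 2626.50000.

E[X] = 5253/2 = 2626.50000.


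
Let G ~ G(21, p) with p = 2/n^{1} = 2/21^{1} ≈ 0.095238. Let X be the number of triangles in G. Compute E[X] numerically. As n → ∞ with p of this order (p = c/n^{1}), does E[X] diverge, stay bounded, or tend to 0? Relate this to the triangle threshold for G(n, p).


Number of potential triangles: C(21, 3) = 1330.
Each occurs with probability p³ ≈ (0.095238)³ ≈ 8.6383760e-04.
By linearity: E[X] = C(21, 3)·p³ ≈ 1330 · 8.6383760e-04 ≈ 1.14890.
Here α = 1, so p = 2/n is exactly at the triangle threshold p ~ 1/n. Asymptotically E[X] → c³/6 = 2³/6 = 4/3 ≈ 1.33333, a bounded constant. In this regime the triangle count is asymptotically Poisson(c³/6).

E[X] ≈ 1.14890; in regime p = Θ(1/n^{1}) E[X] stays bounded (at the triangle threshold p ~ 1/n).


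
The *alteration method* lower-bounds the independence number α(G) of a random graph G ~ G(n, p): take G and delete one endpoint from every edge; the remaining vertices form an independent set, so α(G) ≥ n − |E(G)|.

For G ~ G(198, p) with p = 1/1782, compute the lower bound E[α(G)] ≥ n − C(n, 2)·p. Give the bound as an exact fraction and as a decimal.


E[|E(G)|] = C(198, 2)·p = 19503 · (1/1782) = 197/18.
E[α(G)] ≥ n − E[|E(G)|] = 198 − 197/18 = 3367/18.
Numerically: ≈ 187.0556.
(This is only a lower bound; the true E[α(G)] may be larger.)

E[α(G)] ≥ 3367/18 ≈ 187.0556.


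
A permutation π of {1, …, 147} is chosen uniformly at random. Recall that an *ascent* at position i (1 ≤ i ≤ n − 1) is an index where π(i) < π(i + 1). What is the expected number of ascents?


Write X = Σ X_I over i = 1, …, 146, with X_I the indicator of one ascent.
There are 146 indicators.
For each fixed i, the pair (π(i), π(i+1)) is a uniformly random ordered pair of distinct values from {1, …, 147}; by symmetry P[π(i) < π(i+1)] = 1/2.
By linearity: E[X] = 146 · (1/2) = (147 − 1) · (1/2) = 73 ≈ 73.000000.

E[X] = 73 = 73.000000.


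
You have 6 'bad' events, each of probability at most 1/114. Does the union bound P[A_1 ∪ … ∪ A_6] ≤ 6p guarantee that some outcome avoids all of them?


Union bound: P[∪_{i=1}^{6} A_i] ≤ Σ_i P[A_i] ≤ 6·p = 6·(1/114) = 1/19.
Numerically: 1/19 ≈ 0.052632.
Is 1/19 < 1? YES.
Since P[∪ A_i] ≤ 1/19 < 1, the complement has P[∩ A_i^c] ≥ 1 − 1/19 = 18/19 > 0, so some outcome avoids every A_i.

6·p = 1/19 ≈ 0.052632; existence CERTIFIED by the union bound.


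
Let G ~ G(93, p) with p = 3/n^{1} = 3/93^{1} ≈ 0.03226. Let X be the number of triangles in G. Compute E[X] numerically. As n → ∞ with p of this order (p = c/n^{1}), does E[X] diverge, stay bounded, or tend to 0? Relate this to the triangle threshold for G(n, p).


Number of potential triangles: C(93, 3) = 129766.
Each occurs with probability p³ ≈ (0.03226)³ ≈ 3.356718e-05.
By linearity: E[X] = C(93, 3)·p³ ≈ 129766 · 3.356718e-05 ≈ 4.3559.
Here α = 1, so p = 3/n is exactly at the triangle threshold p ~ 1/n. Asymptotically E[X] → c³/6 = 3³/6 = 9/2 ≈ 4.5000, a bounded constant. In this regime the triangle count is asymptotically Poisson(c³/6).

E[X] ≈ 4.3559; in regime p = Θ(1/n^{1}) E[X] stays bounded (at the triangle threshold p ~ 1/n).


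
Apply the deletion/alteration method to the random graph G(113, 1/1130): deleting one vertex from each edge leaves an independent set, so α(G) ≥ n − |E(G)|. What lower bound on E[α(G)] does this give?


E[|E(G)|] = C(113, 2)·p = 6328 · (1/1130) = 28/5.
E[α(G)] ≥ n − E[|E(G)|] = 113 − 28/5 = 537/5.
Numerically: ≈ 107.400.
(This is only a lower bound; the true E[α(G)] may be larger.)

E[α(G)] ≥ 537/5 ≈ 107.400.


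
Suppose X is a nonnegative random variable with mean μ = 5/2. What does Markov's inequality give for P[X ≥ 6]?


μ = E[X] = 5/2, a = 6.
Markov: P[X ≥ 6] ≤ μ/a = (5/2)/6 = 5/12.
Numerically: ≈ 0.417.
(Since a = 6 > μ = 2.500, the bound 5/12 is < 1 and informative.)

P[X ≥ 6] ≤ 5/12 ≈ 0.417.


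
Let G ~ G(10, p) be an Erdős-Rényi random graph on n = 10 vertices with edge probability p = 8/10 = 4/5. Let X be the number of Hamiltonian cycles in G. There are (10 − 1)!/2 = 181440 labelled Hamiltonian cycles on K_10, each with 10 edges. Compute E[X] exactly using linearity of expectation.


K_10 has (10 − 1)!/2 = 181440 labelled Hamiltonian cycles.
For each such Hamiltonian cycle H, let X_H = 1 if all 10 edges of H are present in G. Then P[X_H = 1] = p^{10} = (4/5)^{10} = 1048576/9765625.
By linearity: E[X] = Σ_H E[X_H] = 181440 · p^{10} = 181440 · 1048576/9765625 = 38050725888/1953125.
Numerically: E[X] ≈ 19482.

E[X] = 181440 · (4/5)^{10} = 38050725888/1953125 ≈ 19482.


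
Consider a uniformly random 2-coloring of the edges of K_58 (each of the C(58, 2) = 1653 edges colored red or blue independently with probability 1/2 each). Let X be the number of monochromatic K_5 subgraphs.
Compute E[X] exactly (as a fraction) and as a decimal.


Let X = Σ_S X_S over the C(58, 5) = 4582116 subsets S of size 5, where X_S = 1 if the K_5 on S is monochromatic.
For a fixed S, the K_5 on S has C(5, 2) = 10 edges. P[all 10 edges red] = (1/2)^10, and likewise for blue, so P[monochromatic] = 2·(1/2)^10 = 2^{1 − 10} = 1/512.
By linearity of expectation: E[X] = C(58, 5) · 2^{1 − 10} = 4582116 · 1/512 = 1145529/128.
Numerically: E[X] ≈ 8949.445.

E[X] = C(58,5)·2^(1−C(5,2)) = 1145529/128 ≈ 8949.445.


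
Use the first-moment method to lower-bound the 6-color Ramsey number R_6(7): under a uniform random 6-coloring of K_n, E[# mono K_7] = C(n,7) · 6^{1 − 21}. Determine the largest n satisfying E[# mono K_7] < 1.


We need C(n, 7) · 6^{1 − 21} < 1, i.e. C(n, 7) < 6^{21 − 1} = 3656158440062976.
Check values of n near the boundary:
  n = 562: C(562, 7) = 3384017972944752; 3384017972944752 < 3656158440062976? YES
  n = 563: C(563, 7) = 3426622515769596; 3426622515769596 < 3656158440062976? YES
  n = 564: C(564, 7) = 3469685994423792; 3469685994423792 < 3656158440062976? YES
  n = 565: C(565, 7) = 3513212521235560; 3513212521235560 < 3656158440062976? YES
  n = 566: C(566, 7) = 3557206237959440; 3557206237959440 < 3656158440062976? YES
  n = 567: C(567, 7) = 3601671315933933; 3601671315933933 < 3656158440062976? YES
  n = 568: C(568, 7) = 3646611956239704; 3646611956239704 < 3656158440062976? YES
  n = 569: C(569, 7) = 3692032389858348; 3692032389858348 < 3656158440062976? NO
  n = 570: C(570, 7) = 3737936877831720; 3737936877831720 < 3656158440062976? NO
  n = 571: C(571, 7) = 3784329711421830; 3784329711421830 < 3656158440062976? NO
The largest n with C(n, 7) < 3656158440062976 is n = 568 (where E[X] = 16882462760369/16926659444736 ≈ 0.9973889). Hence R_6(7) > 568, i.e. R_6(7) ≥ 569.

Largest n = 568; hence R_6(7) > 568.


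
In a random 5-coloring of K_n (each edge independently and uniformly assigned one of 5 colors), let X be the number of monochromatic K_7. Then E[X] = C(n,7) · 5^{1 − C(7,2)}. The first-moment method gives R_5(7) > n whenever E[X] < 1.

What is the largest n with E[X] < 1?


We need C(n, 7) · 5^{1 − 21} < 1, i.e. C(n, 7) < 5^{21 − 1} = 95367431640625.
Check values of n near the boundary:
  n = 337: C(337, 7) = 91989916924632; 91989916924632 < 95367431640625? YES
  n = 338: C(338, 7) = 93935323022736; 93935323022736 < 95367431640625? YES
  n = 339: C(339, 7) = 95915887062372; 95915887062372 < 95367431640625? NO
  n = 340: C(340, 7) = 97932136940560; 97932136940560 < 95367431640625? NO
  n = 341: C(341, 7) = 99984606876440; 99984606876440 < 95367431640625? NO
The largest n with C(n, 7) < 95367431640625 is n = 338 (where E[X] = 93935323022736/95367431640625 ≈ 0.984983). Hence R_5(7) > 338, i.e. R_5(7) ≥ 339.

Largest n = 338; hence R_5(7) > 338.


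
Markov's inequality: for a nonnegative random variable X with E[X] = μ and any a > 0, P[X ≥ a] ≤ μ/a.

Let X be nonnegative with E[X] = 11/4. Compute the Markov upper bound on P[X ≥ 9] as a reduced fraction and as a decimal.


μ = E[X] = 11/4, a = 9.
Markov: P[X ≥ 9] ≤ μ/a = (11/4)/9 = 11/36.
Numerically: ≈ 0.3056.
(Since a = 9 > μ = 2.7500, the bound 11/36 is < 1 and informative.)

P[X ≥ 9] ≤ 11/36 ≈ 0.3056.


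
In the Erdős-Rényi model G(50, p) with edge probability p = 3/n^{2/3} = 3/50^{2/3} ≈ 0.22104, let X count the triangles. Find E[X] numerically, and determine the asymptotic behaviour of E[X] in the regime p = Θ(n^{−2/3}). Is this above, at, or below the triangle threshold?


Number of potential triangles: C(50, 3) = 19600.
Each occurs with probability p³ ≈ (0.22104)³ ≈ 1.0800000e-02.
By linearity: E[X] = C(50, 3)·p³ ≈ 19600 · 1.0800000e-02 ≈ 211.68000.
Since α = 2/3 < 1, p = c/n^{2/3} ≫ 1/n is above the triangle threshold p ~ 1/n. Asymptotically E[X] ~ (c³/6)·n^{3(1−α)} = (3³/6)·n^{1} → ∞; triangles are abundant w.h.p.

E[X] ≈ 211.68000; in regime p = Θ(1/n^{2/3}) E[X] diverges (above the triangle threshold p ~ 1/n).


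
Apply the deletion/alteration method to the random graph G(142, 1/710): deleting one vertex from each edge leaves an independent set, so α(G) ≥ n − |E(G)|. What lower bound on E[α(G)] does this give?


E[|E(G)|] = C(142, 2)·p = 10011 · (1/710) = 141/10.
E[α(G)] ≥ n − E[|E(G)|] = 142 − 141/10 = 1279/10.
Numerically: ≈ 127.900.
(This is only a lower bound; the true E[α(G)] may be larger.)

E[α(G)] ≥ 1279/10 ≈ 127.900.


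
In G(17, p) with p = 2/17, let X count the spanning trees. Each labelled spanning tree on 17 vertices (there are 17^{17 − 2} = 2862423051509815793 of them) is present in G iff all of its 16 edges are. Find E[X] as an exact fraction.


K_17 has 17^{17 − 2} = 2862423051509815793 labelled spanning trees.
For each such spanning tree H, let X_H = 1 if all 16 edges of H are present in G. Then P[X_H = 1] = p^{16} = (2/17)^{16} = 65536/48661191875666868481.
By linearity of expectation: E[X] = Σ_H E[X_H] = 2862423051509815793 · p^{16} = 2862423051509815793 · 65536/48661191875666868481 = 65536/17.
Numerically: E[X] ≈ 3855.06.

E[X] = 2862423051509815793 · (2/17)^{16} = 65536/17 ≈ 3855.06.


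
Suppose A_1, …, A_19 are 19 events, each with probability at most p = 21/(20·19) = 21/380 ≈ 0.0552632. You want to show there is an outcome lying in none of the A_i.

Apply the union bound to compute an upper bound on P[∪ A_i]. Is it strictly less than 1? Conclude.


Union bound: P[∪_{i=1}^{19} A_i] ≤ Σ_i P[A_i] ≤ 19·p = 19·(21/380) = 21/20.
Numerically: 21/20 ≈ 1.0500000.
Is 21/20 < 1? NO.
Since the bound 21/20 is ≥ 1, the union bound is uninformative here; it does NOT by itself certify existence.

19·p = 21/20 ≈ 1.0500000; existence NOT certified by the union bound.


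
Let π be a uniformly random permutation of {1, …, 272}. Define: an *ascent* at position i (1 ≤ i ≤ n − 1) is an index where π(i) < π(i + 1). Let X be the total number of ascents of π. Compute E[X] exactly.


Write X = Σ X_I over i = 1, …, 271, with X_I the indicator of one ascent.
There are 271 indicators.
For each fixed i, the pair (π(i), π(i+1)) is a uniformly random ordered pair of distinct values from {1, …, 272}; by symmetry P[π(i) < π(i+1)] = 1/2.
By linearity: E[X] = 271 · (1/2) = (272 − 1) · (1/2) = 271/2 ≈ 135.500000.

E[X] = 271/2 = 135.500000.


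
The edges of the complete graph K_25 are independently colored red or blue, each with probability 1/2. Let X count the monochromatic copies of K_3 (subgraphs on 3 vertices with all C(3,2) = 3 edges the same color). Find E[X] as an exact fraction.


Let X = Σ_S X_S over the C(25, 3) = 2300 subsets S of size 3, where X_S = 1 if the K_3 on S is monochromatic.
For a fixed S, the K_3 on S has C(3, 2) = 3 edges. P[all 3 edges red] = (1/2)^3, and likewise for blue, so P[monochromatic] = 2·(1/2)^3 = 2^{1 − 3} = 1/4.
By linearity: E[X] = C(25, 3) · 2^{1 − 3} = 2300 · 1/4 = 575.
Numerically: E[X] ≈ 575.0000.

E[X] = C(25,3)·2^(1−C(3,2)) = 575 ≈ 575.0000.


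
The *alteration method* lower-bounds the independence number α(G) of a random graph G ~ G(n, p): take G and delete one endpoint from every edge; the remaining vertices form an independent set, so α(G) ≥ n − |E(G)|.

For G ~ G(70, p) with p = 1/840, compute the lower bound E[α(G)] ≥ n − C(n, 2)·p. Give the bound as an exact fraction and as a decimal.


E[|E(G)|] = C(70, 2)·p = 2415 · (1/840) = 23/8.
E[α(G)] ≥ n − E[|E(G)|] = 70 − 23/8 = 537/8.
Numerically: ≈ 67.1250.
(This is only a lower bound; the true E[α(G)] may be larger.)

E[α(G)] ≥ 537/8 ≈ 67.1250.


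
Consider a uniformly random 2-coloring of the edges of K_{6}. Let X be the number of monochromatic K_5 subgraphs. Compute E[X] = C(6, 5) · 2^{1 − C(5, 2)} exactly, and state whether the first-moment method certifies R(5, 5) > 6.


E[X] = C(6, 5) · 2^{1 − 10} = 6 · 2^{−9} = 6/512.
As a reduced fraction: E[X] = 3/256 ≈ 0.0117188.
Is E[X] < 1? YES.
Since E[X] < 1, there exists a 2-coloring of K_{6} with no monochromatic K_5; hence R(5, 5) > 6.

E[X] = 3/256 ≈ 0.0117188; E[X] < 1, so R(5, 5) > 6.


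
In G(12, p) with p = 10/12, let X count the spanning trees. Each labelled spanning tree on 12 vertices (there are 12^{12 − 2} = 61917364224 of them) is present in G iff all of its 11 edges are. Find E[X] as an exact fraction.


K_12 has 12^{12 − 2} = 61917364224 labelled spanning trees.
For each such spanning tree H, let X_H = 1 if all 11 edges of H are present in G. Then P[X_H = 1] = p^{11} = (5/6)^{11} = 48828125/362797056.
Summing the indicators: E[X] = Σ_H E[X_H] = 61917364224 · p^{11} = 61917364224 · 48828125/362797056 = 25000000000/3.
Numerically: E[X] ≈ 8.333e+09.

E[X] = 61917364224 · (5/6)^{11} = 25000000000/3 ≈ 8.333e+09.


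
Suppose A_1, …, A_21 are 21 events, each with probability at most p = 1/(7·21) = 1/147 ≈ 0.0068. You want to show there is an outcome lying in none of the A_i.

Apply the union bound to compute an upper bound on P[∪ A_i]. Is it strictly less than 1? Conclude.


Union bound: P[∪_{i=1}^{21} A_i] ≤ Σ_i P[A_i] ≤ 21·p = 21·(1/147) = 1/7.
Numerically: 1/7 ≈ 0.1429.
Is 1/7 < 1? YES.
Since P[∪ A_i] ≤ 1/7 < 1, the complement has P[∩ A_i^c] ≥ 1 − 1/7 = 6/7 > 0, so some outcome avoids every A_i.

21·p = 1/7 ≈ 0.1429; existence CERTIFIED by the union bound.


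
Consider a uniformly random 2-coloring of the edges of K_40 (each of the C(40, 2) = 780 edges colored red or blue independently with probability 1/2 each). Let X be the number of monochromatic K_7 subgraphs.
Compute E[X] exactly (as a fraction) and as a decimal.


Let X = Σ_S X_S over the C(40, 7) = 18643560 subsets S of size 7, where X_S = 1 if the K_7 on S is monochromatic.
For a fixed S, the K_7 on S has C(7, 2) = 21 edges. P[all 21 edges red] = (1/2)^21, and likewise for blue, so P[monochromatic] = 2·(1/2)^21 = 2^{1 − 21} = 1/1048576.
By linearity: E[X] = C(40, 7) · 2^{1 − 21} = 18643560 · 1/1048576 = 2330445/131072.
Numerically: E[X] ≈ 17.77988.

E[X] = C(40,7)·2^(1−C(7,2)) = 2330445/131072 ≈ 17.77988.


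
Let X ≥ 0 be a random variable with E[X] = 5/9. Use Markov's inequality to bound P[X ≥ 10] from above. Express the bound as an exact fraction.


μ = E[X] = 5/9, a = 10.
Markov: P[X ≥ 10] ≤ μ/a = (5/9)/10 = 1/18.
Numerically: ≈ 0.0556.
(Since a = 10 > μ = 0.5556, the bound 1/18 is < 1 and informative.)

P[X ≥ 10] ≤ 1/18 ≈ 0.0556.


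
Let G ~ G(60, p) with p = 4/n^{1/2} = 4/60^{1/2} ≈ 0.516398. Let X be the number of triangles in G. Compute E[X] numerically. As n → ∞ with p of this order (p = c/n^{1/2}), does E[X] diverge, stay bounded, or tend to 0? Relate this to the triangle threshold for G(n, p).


Number of potential triangles: C(60, 3) = 34220.
Each occurs with probability p³ ≈ (0.516398)³ ≈ 1.37706075e-01.
By linearity: E[X] = C(60, 3)·p³ ≈ 34220 · 1.37706075e-01 ≈ 4712.301870.
Since α = 1/2 < 1, p = c/n^{1/2} ≫ 1/n is above the triangle threshold p ~ 1/n. Asymptotically E[X] ~ (c³/6)·n^{3(1−α)} = (4³/6)·n^{1.5} → ∞; triangles are abundant w.h.p.

E[X] ≈ 4712.301870; in regime p = Θ(1/n^{1/2}) E[X] diverges (above the triangle threshold p ~ 1/n).


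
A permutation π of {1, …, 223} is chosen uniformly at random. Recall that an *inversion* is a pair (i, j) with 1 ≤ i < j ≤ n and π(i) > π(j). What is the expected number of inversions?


Write X = Σ X_I over the C(223, 2) = 24753 pairs i < j, with X_I the indicator of one inversion.
There are 24753 indicators.
For each fixed pair i < j, the values π(i) and π(j) are two distinct elements of {1, …, 223} in uniformly random order; by symmetry P[π(i) > π(j)] = 1/2.
By linearity: E[X] = 24753 · (1/2) = C(223, 2) · (1/2) = 24753/2 = 24753/2 ≈ 12376.500000.

E[X] = 24753/2 = 12376.500000.


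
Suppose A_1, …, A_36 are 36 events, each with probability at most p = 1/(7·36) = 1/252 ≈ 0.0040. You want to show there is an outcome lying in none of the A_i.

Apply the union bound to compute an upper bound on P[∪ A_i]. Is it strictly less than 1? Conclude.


Union bound: P[∪_{i=1}^{36} A_i] ≤ Σ_i P[A_i] ≤ 36·p = 36·(1/252) = 1/7.
Numerically: 1/7 ≈ 0.1429.
Is 1/7 < 1? YES.
Since P[∪ A_i] ≤ 1/7 < 1, the complement has P[∩ A_i^c] ≥ 1 − 1/7 = 6/7 > 0, so some outcome avoids every A_i.

36·p = 1/7 ≈ 0.1429; existence CERTIFIED by the union bound.


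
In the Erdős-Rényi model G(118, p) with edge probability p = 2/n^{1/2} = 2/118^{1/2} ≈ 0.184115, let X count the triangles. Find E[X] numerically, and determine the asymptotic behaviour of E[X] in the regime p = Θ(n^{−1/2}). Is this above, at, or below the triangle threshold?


Number of potential triangles: C(118, 3) = 266916.
Each occurs with probability p³ ≈ (0.184115)³ ≈ 6.24118385e-03.
By linearity: E[X] = C(118, 3)·p³ ≈ 266916 · 6.24118385e-03 ≈ 1665.871829.
Since α = 1/2 < 1, p = c/n^{1/2} ≫ 1/n is above the triangle threshold p ~ 1/n. Asymptotically E[X] ~ (c³/6)·n^{3(1−α)} = (2³/6)·n^{1.5} → ∞; triangles are abundant w.h.p.

E[X] ≈ 1665.871829; in regime p = Θ(1/n^{1/2}) E[X] diverges (above the triangle threshold p ~ 1/n).


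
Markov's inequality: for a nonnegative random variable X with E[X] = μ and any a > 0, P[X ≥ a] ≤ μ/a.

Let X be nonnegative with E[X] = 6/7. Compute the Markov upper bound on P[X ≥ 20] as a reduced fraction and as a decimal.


μ = E[X] = 6/7, a = 20.
Markov: P[X ≥ 20] ≤ μ/a = (6/7)/20 = 3/70.
Numerically: ≈ 0.043.
(Since a = 20 > μ = 0.857, the bound 3/70 is < 1 and informative.)

P[X ≥ 20] ≤ 3/70 ≈ 0.043.


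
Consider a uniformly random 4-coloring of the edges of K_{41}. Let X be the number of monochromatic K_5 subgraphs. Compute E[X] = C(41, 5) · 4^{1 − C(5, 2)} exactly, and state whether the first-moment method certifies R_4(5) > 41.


E[X] = C(41, 5) · 4^{1 − 10} = 749398 · 4^{−9} = 749398/262144.
As a reduced fraction: E[X] = 374699/131072 ≈ 2.858727.
Is E[X] < 1? NO.
Since E[X] ≥ 1, the first-moment bound is inconclusive at n = 41; it does NOT by itself certify R_4(5) > 41.

E[X] = 374699/131072 ≈ 2.858727; E[X] ≥ 1; first-moment method inconclusive here.


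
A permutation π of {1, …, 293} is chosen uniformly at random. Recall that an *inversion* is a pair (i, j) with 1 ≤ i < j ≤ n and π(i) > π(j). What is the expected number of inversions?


Write X = Σ X_I over the C(293, 2) = 42778 pairs i < j, with X_I the indicator of one inversion.
There are 42778 indicators.
For each fixed pair i < j, the values π(i) and π(j) are two distinct elements of {1, …, 293} in uniformly random order; by symmetry P[π(i) > π(j)] = 1/2.
By linearity: E[X] = 42778 · (1/2) = C(293, 2) · (1/2) = 42778/2 = 21389 ≈ 21389.000.

E[X] = 21389 = 21389.000.
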